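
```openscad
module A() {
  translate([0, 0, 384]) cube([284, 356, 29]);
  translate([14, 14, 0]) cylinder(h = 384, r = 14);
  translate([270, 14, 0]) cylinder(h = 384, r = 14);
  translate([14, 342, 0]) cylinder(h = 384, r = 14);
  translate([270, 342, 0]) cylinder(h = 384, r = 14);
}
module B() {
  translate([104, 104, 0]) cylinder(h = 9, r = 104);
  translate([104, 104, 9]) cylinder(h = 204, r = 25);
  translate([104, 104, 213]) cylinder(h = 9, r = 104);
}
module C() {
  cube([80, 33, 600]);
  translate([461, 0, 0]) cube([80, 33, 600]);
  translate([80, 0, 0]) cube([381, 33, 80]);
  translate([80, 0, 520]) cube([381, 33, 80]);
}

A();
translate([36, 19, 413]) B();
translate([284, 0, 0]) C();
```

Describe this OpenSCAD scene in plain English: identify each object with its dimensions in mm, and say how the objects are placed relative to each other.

A is a four-legged stool. The seat is a 284×356×29 mm slab whose top surface is at z = 413 mm; four round legs, each 28 mm in diameter, run from the floor (z = 0) to the underside of the seat, each leg's axis is inset half a diameter from the nearest pair of seat edges (so the leg's bounding box is flush with the corner).

B is a spool: two coaxial disc flanges of radius 104 mm and thickness 9 mm, joined by a core cylinder of radius 25 mm and height 204 mm. The lower flange rests on z = 0 and the three cylinders share a vertical axis.

C is a rectangular picture frame lying in the x–z plane (depth along y). The opening is 381 mm wide (x) by 440 mm tall (z), surrounded by a border 80 mm wide on all four sides. The frame is 33 mm deep and is made of two full-height vertical stiles with two horizontal rails fitted between them.

The spool is on top of the stool. The picture frame is against the stool's +x side, with their −y faces flush.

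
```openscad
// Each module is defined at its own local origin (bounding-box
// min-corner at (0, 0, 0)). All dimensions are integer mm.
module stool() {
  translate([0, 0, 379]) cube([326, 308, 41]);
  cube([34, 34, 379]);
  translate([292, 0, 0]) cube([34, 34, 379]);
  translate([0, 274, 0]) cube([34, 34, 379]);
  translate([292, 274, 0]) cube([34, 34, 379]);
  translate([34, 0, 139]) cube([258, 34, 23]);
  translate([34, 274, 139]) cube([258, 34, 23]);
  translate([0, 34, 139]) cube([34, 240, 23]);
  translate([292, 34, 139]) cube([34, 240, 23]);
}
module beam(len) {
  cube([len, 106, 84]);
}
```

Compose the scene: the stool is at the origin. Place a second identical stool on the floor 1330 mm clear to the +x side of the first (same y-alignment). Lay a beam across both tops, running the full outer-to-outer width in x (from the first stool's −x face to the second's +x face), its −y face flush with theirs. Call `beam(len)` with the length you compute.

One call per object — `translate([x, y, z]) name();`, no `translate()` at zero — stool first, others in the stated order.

stool();
translate([1656, 0, 0]) stool();
translate([0, 0, 420]) beam(1982);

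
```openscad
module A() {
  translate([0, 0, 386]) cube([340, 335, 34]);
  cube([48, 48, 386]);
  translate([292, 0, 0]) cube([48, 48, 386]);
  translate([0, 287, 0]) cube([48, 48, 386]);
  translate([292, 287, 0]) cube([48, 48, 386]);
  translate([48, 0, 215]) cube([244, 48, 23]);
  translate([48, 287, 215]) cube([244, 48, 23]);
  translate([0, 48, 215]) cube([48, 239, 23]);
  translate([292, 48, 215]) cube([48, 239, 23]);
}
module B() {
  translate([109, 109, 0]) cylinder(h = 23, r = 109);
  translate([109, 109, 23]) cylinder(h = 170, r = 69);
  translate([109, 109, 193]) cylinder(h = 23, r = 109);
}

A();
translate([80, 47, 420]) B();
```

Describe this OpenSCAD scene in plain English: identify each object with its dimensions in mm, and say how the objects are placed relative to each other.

A is a four-legged stool. The seat is 340×335 mm, 34 mm thick, top at z = 420 mm. It stands on four square legs, each 48×48 mm in cross-section, from z = 0 to the seat underside, each flush with a corner of the seat. Four stretchers, 48 mm wide and 23 mm tall, connect adjacent legs with their undersides at z = 215 mm, each running between the inner faces of the legs it joins and aligned with the legs' outer faces on the other axis.

B is a spool: two coaxial disc flanges of radius 109 mm and thickness 23 mm, joined by a core cylinder of radius 69 mm and height 170 mm. The lower flange rests on z = 0 and the three cylinders share a vertical axis.

The spool is on top of the stool.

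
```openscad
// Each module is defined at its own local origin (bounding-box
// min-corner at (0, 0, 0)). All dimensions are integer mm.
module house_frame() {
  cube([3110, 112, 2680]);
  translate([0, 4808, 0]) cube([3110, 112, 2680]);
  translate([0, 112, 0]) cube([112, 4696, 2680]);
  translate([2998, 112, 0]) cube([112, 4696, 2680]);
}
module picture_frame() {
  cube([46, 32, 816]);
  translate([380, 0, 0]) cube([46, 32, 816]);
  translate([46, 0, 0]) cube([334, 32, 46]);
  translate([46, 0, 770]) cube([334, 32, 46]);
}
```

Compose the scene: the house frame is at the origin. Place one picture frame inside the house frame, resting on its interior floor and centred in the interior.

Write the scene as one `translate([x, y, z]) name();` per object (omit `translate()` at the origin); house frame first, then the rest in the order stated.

house_frame();
translate([1342, 2444, 0]) picture_frame();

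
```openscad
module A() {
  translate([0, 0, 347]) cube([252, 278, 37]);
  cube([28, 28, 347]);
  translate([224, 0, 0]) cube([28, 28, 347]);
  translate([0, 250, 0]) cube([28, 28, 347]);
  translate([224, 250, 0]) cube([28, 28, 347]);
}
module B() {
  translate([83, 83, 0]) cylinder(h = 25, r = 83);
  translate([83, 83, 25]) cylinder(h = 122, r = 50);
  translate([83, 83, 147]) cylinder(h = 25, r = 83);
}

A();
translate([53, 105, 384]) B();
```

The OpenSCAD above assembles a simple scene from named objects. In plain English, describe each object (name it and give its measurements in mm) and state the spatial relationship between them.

A is a simple wooden stool: a rectangular seat 252 mm (x) by 278 mm (y), 37 mm thick, top face at z = 384 mm, on four square legs, each 28×28 mm in cross-section. The legs rest on z = 0, each flush with a corner of the seat.

B is a spool: two coaxial disc flanges of radius 83 mm and thickness 25 mm, joined by a core cylinder of radius 50 mm and height 122 mm. The lower flange rests on z = 0 and the three cylinders share a vertical axis.

The spool is on top of the stool.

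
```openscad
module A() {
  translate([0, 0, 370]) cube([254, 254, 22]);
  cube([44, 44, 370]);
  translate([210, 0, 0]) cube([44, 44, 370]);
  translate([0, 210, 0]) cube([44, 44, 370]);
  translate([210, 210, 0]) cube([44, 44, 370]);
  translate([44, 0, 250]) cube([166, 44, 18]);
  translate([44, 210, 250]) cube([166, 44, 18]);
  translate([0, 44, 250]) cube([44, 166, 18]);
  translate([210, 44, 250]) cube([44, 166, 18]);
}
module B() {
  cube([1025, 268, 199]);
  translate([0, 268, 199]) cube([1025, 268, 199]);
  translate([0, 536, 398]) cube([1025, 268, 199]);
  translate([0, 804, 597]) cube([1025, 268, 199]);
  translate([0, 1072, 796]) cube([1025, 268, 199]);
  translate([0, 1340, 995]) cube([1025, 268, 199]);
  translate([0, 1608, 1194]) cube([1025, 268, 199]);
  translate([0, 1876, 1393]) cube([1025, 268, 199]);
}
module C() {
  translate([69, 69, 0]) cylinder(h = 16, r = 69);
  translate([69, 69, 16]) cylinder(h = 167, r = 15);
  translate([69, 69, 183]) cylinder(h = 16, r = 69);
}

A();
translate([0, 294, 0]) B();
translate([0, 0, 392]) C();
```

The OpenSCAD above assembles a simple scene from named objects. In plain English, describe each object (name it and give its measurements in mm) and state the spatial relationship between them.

A is a four-legged stool. The seat is 254×254 mm, 22 mm thick, top at z = 392 mm. It stands on four square legs, each 44×44 mm in cross-section, from z = 0 to the seat underside, each flush with a corner of the seat. Four stretchers, 44 mm wide and 18 mm tall, connect adjacent legs with their undersides at z = 250 mm, each running between the inner faces of the legs it joins and aligned with the legs' outer faces on the other axis.

B is a straight staircase of 8 solid steps. Each step is 1025 mm wide (x), 268 mm deep (y, the going) and 199 mm tall (the rise). The first step rests on the floor; each subsequent step sits one going further in +y and one rise higher in +z, directly behind and above the previous step with no overlap.

C is a spool: two coaxial disc flanges of radius 69 mm and thickness 16 mm, joined by a core cylinder of radius 15 mm and height 167 mm. The lower flange rests on z = 0 and the three cylinders share a vertical axis.

The staircase is on the floor beside the stool on its +y side. The spool is on top of the stool.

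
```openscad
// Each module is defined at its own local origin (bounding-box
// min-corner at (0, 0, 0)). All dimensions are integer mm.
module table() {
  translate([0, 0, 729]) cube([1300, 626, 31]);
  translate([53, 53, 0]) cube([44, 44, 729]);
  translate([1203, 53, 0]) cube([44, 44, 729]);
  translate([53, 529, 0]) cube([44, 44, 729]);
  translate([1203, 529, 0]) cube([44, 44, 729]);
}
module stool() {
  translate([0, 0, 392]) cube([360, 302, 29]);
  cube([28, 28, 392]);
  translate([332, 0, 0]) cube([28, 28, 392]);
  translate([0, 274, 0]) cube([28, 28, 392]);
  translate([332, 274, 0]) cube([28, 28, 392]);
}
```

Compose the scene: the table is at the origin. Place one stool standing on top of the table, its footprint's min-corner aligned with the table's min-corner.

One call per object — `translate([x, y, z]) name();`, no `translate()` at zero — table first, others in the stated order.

table();
translate([0, 0, 760]) stool();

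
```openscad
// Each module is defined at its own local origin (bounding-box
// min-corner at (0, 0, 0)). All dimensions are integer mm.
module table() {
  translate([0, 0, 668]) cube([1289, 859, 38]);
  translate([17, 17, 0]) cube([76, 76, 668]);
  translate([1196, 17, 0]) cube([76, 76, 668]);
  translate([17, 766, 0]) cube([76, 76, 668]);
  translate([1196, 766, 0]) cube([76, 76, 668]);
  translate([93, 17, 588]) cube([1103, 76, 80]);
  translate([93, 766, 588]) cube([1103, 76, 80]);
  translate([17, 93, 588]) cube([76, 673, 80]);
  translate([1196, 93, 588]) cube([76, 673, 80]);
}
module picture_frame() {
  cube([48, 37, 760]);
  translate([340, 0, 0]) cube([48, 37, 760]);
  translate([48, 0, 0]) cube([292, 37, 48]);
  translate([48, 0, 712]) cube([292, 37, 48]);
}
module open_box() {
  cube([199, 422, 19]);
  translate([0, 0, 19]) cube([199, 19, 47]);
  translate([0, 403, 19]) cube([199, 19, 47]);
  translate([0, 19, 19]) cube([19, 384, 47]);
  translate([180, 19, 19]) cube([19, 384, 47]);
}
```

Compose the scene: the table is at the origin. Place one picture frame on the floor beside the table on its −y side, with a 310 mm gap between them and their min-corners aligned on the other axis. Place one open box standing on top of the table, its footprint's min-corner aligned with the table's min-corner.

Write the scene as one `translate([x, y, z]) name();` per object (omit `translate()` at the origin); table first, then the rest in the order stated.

table();
translate([0, -347, 0]) picture_frame();
translate([0, 0, 706]) open_box();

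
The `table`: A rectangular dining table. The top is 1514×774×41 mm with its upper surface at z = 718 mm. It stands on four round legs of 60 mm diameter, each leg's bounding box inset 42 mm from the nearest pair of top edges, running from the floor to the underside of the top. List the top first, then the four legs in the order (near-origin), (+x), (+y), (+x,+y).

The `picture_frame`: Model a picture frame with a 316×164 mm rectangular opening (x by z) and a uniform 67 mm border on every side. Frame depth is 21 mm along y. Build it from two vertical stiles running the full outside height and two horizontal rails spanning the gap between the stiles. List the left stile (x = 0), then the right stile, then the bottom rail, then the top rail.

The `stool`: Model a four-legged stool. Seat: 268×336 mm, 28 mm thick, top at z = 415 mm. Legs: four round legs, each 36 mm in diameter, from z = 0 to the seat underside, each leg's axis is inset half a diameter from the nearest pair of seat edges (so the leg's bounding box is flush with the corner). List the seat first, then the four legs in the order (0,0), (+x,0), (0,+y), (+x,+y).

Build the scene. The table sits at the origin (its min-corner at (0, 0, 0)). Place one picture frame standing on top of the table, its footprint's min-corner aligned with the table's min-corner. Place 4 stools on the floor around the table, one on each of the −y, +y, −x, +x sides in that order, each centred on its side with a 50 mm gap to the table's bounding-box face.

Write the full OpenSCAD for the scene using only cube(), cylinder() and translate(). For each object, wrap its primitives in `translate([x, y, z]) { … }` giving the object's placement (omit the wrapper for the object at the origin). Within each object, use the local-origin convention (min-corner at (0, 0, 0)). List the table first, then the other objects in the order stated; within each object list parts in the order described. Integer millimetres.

translate([0, 0, 677]) cube([1514, 774, 41]);
translate([72, 72, 0]) cylinder(h = 677, r = 30);
translate([1442, 72, 0]) cylinder(h = 677, r = 30);
translate([72, 702, 0]) cylinder(h = 677, r = 30);
translate([1442, 702, 0]) cylinder(h = 677, r = 30);
translate([0, 0, 718]) {
  cube([67, 21, 298]);
  translate([383, 0, 0]) cube([67, 21, 298]);
  translate([67, 0, 0]) cube([316, 21, 67]);
  translate([67, 0, 231]) cube([316, 21, 67]);
}
translate([623, -386, 0]) {
  translate([0, 0, 387]) cube([268, 336, 28]);
  translate([18, 18, 0]) cylinder(h = 387, r = 18);
  translate([250, 18, 0]) cylinder(h = 387, r = 18);
  translate([18, 318, 0]) cylinder(h = 387, r = 18);
  translate([250, 318, 0]) cylinder(h = 387, r = 18);
}
translate([623, 824, 0]) {
  translate([0, 0, 387]) cube([268, 336, 28]);
  translate([18, 18, 0]) cylinder(h = 387, r = 18);
  translate([250, 18, 0]) cylinder(h = 387, r = 18);
  translate([18, 318, 0]) cylinder(h = 387, r = 18);
  translate([250, 318, 0]) cylinder(h = 387, r = 18);
}
translate([-318, 219, 0]) {
  translate([0, 0, 387]) cube([268, 336, 28]);
  translate([18, 18, 0]) cylinder(h = 387, r = 18);
  translate([250, 18, 0]) cylinder(h = 387, r = 18);
  translate([18, 318, 0]) cylinder(h = 387, r = 18);
  translate([250, 318, 0]) cylinder(h = 387, r = 18);
}
translate([1564, 219, 0]) {
  translate([0, 0, 387]) cube([268, 336, 28]);
  translate([18, 18, 0]) cylinder(h = 387, r = 18);
  translate([250, 18, 0]) cylinder(h = 387, r = 18);
  translate([18, 318, 0]) cylinder(h = 387, r = 18);
  translate([250, 318, 0]) cylinder(h = 387, r = 18);
}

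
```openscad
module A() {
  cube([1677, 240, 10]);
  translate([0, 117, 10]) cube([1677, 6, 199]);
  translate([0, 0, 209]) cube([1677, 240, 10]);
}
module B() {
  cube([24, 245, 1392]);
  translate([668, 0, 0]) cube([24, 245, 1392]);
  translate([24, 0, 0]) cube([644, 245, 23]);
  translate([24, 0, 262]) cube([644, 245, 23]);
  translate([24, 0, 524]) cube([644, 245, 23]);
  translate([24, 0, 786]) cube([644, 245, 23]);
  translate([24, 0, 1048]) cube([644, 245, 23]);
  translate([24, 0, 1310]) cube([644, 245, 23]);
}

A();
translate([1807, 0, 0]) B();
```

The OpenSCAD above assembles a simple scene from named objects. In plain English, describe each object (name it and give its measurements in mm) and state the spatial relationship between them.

A is an I-beam lying along x, 1677 mm long. Overall section height 219 mm. Two flanges 240 mm wide (y) and 10 mm thick, one on the floor and one at the top; a web 6 mm thick runs between them, centred on the flange width.

B is a bookshelf 692 mm wide overall, 245 mm deep and 1392 mm tall. The two sides are 24 mm thick vertical panels. 6 horizontal shelves of 23 mm thickness span between the inner faces of the sides; the lowest shelf sits on the floor and shelves are stacked with a clear vertical gap of 239 mm between each pair.

The bookshelf is on the floor beside the I-beam on its +x side.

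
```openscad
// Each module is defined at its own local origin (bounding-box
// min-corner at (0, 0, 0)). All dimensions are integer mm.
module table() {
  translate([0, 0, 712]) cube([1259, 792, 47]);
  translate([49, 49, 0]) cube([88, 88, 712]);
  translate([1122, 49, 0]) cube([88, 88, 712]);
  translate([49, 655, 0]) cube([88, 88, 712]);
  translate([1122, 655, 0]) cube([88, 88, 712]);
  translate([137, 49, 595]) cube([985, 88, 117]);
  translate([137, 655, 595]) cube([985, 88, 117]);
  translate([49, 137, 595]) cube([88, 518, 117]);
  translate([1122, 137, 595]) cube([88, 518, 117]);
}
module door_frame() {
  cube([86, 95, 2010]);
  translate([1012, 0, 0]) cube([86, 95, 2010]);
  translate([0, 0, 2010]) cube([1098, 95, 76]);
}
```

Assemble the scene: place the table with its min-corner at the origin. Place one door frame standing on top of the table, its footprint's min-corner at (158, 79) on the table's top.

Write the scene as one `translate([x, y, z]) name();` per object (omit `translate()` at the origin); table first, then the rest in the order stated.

table();
translate([158, 79, 759]) door_frame();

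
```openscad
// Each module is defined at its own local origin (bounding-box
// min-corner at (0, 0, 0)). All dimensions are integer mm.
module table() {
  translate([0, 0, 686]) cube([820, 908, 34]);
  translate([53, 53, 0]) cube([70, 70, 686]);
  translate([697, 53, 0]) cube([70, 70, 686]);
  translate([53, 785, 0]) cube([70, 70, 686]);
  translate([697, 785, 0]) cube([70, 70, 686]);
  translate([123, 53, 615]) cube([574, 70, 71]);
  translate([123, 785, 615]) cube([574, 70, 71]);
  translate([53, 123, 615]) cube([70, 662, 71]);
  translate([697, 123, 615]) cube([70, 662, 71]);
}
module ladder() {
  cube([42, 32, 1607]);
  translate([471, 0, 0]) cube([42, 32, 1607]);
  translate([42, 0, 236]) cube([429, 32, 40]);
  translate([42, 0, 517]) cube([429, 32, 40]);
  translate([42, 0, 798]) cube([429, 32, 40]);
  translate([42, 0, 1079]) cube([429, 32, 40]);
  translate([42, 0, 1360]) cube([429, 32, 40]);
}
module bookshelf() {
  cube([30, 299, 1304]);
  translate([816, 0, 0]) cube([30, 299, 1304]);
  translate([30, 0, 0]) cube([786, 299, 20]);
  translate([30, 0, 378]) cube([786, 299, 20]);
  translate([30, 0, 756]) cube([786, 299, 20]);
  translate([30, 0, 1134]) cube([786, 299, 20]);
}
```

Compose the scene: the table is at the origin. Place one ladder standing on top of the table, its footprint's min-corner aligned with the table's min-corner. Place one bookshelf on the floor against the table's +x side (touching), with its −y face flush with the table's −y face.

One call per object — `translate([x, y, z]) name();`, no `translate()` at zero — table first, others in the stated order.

table();
translate([0, 0, 720]) ladder();
translate([820, 0, 0]) bookshelf();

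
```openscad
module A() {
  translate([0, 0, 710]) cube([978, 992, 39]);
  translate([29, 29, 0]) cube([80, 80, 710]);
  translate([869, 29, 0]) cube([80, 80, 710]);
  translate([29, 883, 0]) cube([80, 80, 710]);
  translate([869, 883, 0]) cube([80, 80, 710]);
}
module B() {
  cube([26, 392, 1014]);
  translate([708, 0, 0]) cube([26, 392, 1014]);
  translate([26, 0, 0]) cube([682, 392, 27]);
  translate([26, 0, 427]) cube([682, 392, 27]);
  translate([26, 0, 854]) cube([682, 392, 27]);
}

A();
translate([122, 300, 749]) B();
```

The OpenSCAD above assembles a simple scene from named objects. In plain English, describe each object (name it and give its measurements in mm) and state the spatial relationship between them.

A is a table with a 978×992 mm rectangular top, 39 mm thick, top surface at z = 749 mm, supported by four 80×80 mm square legs, each inset 29 mm from the nearest pair of top edges, running from the floor.

B is a bookshelf 734 mm wide overall, 392 mm deep and 1014 mm tall. The two sides are 26 mm thick vertical panels. 3 horizontal shelves of 27 mm thickness span between the inner faces of the sides; the lowest shelf sits on the floor and shelves are stacked with a clear vertical gap of 400 mm between each pair.

The bookshelf is on top of the table, centred.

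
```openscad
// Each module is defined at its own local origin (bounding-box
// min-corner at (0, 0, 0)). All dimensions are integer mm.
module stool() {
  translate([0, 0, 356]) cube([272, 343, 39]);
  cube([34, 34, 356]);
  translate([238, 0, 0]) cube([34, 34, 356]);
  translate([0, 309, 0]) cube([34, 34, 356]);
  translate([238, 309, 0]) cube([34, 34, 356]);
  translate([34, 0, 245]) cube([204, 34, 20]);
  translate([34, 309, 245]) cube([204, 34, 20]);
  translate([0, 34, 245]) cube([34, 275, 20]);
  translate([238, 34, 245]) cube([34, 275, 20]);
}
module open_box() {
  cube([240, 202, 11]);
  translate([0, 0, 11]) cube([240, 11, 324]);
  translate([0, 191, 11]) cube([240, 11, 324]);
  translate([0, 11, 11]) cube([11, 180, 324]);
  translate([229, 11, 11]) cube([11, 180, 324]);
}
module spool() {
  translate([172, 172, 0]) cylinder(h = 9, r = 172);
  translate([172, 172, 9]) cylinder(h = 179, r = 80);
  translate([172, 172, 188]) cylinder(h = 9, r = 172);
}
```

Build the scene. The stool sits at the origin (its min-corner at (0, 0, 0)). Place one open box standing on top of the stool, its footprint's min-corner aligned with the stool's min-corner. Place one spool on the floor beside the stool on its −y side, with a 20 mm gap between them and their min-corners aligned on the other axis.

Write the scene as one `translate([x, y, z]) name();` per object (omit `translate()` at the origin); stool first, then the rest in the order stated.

stool();
translate([0, 0, 395]) open_box();
translate([0, -364, 0]) spool();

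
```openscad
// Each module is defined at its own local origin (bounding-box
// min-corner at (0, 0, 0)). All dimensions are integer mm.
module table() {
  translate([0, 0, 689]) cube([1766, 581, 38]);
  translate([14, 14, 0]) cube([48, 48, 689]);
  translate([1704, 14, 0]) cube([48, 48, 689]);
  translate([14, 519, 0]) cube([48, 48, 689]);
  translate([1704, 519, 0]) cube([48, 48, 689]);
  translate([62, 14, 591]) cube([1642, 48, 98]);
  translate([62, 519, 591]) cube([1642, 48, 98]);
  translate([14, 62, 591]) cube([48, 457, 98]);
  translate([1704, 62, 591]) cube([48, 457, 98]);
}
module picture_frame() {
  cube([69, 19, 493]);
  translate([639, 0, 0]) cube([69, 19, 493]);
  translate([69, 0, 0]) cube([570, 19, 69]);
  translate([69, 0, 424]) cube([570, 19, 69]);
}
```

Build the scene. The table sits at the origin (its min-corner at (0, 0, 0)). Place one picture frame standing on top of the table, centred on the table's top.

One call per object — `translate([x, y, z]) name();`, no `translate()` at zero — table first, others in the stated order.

table();
translate([529, 281, 727]) picture_frame();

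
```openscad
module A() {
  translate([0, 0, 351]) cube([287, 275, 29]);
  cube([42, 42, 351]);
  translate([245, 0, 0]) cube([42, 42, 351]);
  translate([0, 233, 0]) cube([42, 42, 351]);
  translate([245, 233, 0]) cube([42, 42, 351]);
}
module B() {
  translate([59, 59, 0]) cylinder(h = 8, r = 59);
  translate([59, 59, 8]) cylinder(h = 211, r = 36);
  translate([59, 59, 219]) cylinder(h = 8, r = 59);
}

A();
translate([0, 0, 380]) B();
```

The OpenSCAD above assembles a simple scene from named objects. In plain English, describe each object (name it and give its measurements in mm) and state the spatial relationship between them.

A is a four-legged stool. The seat is a 287×275×29 mm slab whose top surface is at z = 380 mm; four square legs, each 42×42 mm in cross-section, run from the floor (z = 0) to the underside of the seat, each flush with a corner of the seat.

B is a spool: two coaxial disc flanges of radius 59 mm and thickness 8 mm, joined by a core cylinder of radius 36 mm and height 211 mm. The lower flange rests on z = 0 and the three cylinders share a vertical axis.

The spool is on top of the stool.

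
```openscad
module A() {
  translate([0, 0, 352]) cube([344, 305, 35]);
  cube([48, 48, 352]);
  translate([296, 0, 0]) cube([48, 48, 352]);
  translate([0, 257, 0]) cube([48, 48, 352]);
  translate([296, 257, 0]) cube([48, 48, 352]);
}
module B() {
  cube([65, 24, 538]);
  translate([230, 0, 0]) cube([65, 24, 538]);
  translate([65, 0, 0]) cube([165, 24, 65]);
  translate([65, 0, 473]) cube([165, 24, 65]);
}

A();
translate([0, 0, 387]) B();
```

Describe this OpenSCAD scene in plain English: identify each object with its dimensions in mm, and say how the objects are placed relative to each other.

A is a four-legged stool. The seat is a 344×305×35 mm slab whose top surface is at z = 387 mm; four square legs, each 48×48 mm in cross-section, run from the floor (z = 0) to the underside of the seat, each flush with a corner of the seat.

B is a picture frame with a 165×408 mm rectangular opening (x by z) and a uniform 65 mm border on every side. Frame depth is 24 mm along y. It is built from two vertical stiles running the full outside height and two horizontal rails spanning the gap between the stiles.

The picture frame is on top of the stool.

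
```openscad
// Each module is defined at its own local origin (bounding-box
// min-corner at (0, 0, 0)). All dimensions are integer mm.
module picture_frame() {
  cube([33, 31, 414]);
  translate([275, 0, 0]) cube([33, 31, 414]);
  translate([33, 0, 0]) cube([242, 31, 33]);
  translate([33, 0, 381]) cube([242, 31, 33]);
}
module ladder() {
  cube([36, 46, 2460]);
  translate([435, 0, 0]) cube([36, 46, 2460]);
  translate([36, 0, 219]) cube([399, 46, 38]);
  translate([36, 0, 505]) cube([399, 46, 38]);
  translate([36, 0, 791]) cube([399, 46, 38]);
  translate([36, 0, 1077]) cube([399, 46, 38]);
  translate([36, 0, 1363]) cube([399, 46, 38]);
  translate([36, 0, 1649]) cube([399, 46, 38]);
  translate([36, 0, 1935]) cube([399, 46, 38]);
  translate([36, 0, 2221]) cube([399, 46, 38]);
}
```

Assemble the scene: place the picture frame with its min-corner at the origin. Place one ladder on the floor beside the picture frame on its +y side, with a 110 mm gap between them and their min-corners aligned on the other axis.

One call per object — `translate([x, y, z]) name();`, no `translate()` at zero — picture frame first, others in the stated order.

picture_frame();
translate([0, 141, 0]) ladder();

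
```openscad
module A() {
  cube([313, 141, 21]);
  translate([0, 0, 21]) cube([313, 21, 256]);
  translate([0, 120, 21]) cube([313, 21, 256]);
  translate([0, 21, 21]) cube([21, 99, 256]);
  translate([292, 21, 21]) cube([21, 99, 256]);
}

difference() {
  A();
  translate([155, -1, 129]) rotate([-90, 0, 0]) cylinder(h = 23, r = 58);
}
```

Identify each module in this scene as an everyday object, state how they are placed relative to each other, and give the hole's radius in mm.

The subtracted cylinder has r = 58 mm.

A is an open box. The open box has a circular hole through its front wall. The hole's radius is 58 mm.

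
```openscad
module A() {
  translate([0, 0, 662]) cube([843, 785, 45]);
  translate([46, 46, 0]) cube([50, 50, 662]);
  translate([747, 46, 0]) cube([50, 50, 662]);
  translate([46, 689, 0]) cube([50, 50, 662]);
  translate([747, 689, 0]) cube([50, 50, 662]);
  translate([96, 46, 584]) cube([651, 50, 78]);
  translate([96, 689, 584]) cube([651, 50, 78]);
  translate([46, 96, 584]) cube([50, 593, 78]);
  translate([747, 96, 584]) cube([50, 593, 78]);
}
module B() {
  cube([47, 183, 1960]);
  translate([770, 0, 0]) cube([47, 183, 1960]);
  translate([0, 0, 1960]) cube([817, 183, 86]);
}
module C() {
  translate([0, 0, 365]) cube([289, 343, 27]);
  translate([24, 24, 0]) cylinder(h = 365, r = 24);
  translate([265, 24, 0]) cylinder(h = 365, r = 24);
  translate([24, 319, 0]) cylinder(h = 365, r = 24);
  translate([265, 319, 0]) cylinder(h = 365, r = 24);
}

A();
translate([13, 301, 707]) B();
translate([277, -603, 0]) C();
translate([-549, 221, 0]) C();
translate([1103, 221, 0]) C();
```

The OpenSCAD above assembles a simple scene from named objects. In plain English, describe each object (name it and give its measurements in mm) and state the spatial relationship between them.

A is a table: top 843 mm (x) × 785 mm (y), 45 mm thick, upper face at z = 707 mm, on four 50×50 mm square legs, each inset 46 mm from the nearest pair of top edges, running from z = 0 to the bottom of the top. Four apron rails, 50 mm thick and 78 mm tall, run between adjacent legs with their top edges flush with the underside of the top and their outer faces flush with the legs' outer faces.

B is a door frame. The clear opening is 723 mm wide and 1960 mm high. Two 47 mm wide jambs, 183 mm deep, stand either side of the opening from the floor to the top of the opening. A 86 mm thick head sits across the top of both jambs, spanning the full outside width of the frame.

C is a four-legged stool. The seat is a 289×343×27 mm slab whose top surface is at z = 392 mm; four round legs, each 48 mm in diameter, run from the floor (z = 0) to the underside of the seat, each leg's axis is inset half a diameter from the nearest pair of seat edges (so the leg's bounding box is flush with the corner).

The door frame is on top of the table, centred. Three stools sit around the table at the −y, −x, +x sides.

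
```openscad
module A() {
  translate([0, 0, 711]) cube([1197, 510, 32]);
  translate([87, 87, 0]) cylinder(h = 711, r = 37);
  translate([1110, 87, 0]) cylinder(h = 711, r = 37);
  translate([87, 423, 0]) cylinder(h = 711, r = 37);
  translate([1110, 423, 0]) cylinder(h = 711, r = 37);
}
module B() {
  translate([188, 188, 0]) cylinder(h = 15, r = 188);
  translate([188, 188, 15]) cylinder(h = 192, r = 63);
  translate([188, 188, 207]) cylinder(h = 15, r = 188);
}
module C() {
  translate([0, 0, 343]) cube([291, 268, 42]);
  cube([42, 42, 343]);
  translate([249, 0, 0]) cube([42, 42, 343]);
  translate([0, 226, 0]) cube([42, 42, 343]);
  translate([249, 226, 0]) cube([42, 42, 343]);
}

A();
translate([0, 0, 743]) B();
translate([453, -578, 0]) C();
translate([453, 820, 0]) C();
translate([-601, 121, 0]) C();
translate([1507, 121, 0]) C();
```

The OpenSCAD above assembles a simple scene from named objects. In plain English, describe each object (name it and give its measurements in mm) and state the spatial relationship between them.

A is a table with a 1197×510 mm rectangular top, 32 mm thick, top surface at z = 743 mm, supported by four round legs of 74 mm diameter, each leg's bounding box inset 50 mm from the nearest pair of top edges, running from the floor.

B is a spool: two coaxial disc flanges of radius 188 mm and thickness 15 mm, joined by a core cylinder of radius 63 mm and height 192 mm. The lower flange rests on z = 0 and the three cylinders share a vertical axis.

C is a four-legged stool. The seat is a 291×268×42 mm slab whose top surface is at z = 385 mm; four square legs, each 42×42 mm in cross-section, run from the floor (z = 0) to the underside of the seat, each flush with a corner of the seat.

The spool is on top of the table. Four stools sit around the table at the −y, +y, −x, +x sides.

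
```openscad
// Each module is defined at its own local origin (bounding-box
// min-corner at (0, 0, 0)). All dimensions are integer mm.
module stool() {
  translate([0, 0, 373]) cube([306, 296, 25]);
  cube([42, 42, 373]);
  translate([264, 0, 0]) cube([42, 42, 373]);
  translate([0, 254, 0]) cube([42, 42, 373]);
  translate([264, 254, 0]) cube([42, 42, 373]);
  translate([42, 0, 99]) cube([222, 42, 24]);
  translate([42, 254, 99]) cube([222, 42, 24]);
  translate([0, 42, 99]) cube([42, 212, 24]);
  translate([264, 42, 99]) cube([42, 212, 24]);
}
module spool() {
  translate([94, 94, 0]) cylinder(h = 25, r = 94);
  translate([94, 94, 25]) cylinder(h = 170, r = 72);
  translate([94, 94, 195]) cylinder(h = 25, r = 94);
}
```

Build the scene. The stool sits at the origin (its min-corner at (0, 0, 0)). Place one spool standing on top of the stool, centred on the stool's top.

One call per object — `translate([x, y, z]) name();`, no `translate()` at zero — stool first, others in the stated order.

stool();
translate([59, 54, 398]) spool();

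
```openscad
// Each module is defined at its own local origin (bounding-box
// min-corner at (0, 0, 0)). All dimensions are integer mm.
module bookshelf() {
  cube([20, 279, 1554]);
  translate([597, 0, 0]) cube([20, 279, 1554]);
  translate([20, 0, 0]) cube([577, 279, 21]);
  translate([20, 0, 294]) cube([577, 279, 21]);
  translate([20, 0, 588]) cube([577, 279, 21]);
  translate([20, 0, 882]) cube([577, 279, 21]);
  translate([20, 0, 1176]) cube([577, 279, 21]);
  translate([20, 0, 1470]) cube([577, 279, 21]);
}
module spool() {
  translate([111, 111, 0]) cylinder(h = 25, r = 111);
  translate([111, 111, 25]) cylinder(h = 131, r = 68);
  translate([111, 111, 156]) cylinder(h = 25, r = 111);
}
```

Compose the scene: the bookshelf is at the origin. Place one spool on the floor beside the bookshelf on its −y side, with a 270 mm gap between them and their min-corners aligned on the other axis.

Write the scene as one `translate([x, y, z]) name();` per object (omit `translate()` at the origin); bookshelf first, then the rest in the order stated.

bookshelf();
translate([0, -492, 0]) spool();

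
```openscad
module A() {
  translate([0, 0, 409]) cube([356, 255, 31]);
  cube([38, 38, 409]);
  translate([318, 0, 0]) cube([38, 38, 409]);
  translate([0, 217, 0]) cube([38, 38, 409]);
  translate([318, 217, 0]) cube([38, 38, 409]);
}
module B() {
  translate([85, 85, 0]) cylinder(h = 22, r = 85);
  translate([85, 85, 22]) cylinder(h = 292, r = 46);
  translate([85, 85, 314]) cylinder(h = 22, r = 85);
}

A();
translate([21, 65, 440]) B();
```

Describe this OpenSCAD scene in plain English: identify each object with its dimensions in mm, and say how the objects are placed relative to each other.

A is a simple wooden stool: a rectangular seat 356 mm (x) by 255 mm (y), 31 mm thick, top face at z = 440 mm, on four square legs, each 38×38 mm in cross-section. The legs rest on z = 0, each flush with a corner of the seat.

B is a spool: two coaxial disc flanges of radius 85 mm and thickness 22 mm, joined by a core cylinder of radius 46 mm and height 292 mm. The lower flange rests on z = 0 and the three cylinders share a vertical axis.

The spool is on top of the stool.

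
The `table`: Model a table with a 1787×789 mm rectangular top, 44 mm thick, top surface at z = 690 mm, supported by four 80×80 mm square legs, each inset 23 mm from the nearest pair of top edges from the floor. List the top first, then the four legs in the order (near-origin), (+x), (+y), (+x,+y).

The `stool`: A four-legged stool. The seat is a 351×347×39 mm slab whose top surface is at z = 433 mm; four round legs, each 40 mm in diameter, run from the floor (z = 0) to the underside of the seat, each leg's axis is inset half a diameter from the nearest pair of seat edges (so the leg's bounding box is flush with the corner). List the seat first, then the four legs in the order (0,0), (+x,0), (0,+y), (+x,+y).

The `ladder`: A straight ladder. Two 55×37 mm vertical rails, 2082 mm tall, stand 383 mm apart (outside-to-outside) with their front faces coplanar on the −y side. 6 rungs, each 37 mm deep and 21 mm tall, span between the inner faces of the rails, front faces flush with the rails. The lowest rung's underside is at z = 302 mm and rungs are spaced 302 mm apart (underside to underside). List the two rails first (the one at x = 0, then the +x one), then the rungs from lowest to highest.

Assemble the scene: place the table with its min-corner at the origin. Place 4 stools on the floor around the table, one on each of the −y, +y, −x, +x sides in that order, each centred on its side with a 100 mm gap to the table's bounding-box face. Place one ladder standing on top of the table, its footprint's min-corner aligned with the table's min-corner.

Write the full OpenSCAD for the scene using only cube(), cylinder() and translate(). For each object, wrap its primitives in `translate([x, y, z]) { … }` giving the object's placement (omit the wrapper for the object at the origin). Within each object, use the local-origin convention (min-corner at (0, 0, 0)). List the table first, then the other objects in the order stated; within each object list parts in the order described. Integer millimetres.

translate([0, 0, 646]) cube([1787, 789, 44]);
translate([23, 23, 0]) cube([80, 80, 646]);
translate([1684, 23, 0]) cube([80, 80, 646]);
translate([23, 686, 0]) cube([80, 80, 646]);
translate([1684, 686, 0]) cube([80, 80, 646]);
translate([718, -447, 0]) {
  translate([0, 0, 394]) cube([351, 347, 39]);
  translate([20, 20, 0]) cylinder(h = 394, r = 20);
  translate([331, 20, 0]) cylinder(h = 394, r = 20);
  translate([20, 327, 0]) cylinder(h = 394, r = 20);
  translate([331, 327, 0]) cylinder(h = 394, r = 20);
}
translate([718, 889, 0]) {
  translate([0, 0, 394]) cube([351, 347, 39]);
  translate([20, 20, 0]) cylinder(h = 394, r = 20);
  translate([331, 20, 0]) cylinder(h = 394, r = 20);
  translate([20, 327, 0]) cylinder(h = 394, r = 20);
  translate([331, 327, 0]) cylinder(h = 394, r = 20);
}
translate([-451, 221, 0]) {
  translate([0, 0, 394]) cube([351, 347, 39]);
  translate([20, 20, 0]) cylinder(h = 394, r = 20);
  translate([331, 20, 0]) cylinder(h = 394, r = 20);
  translate([20, 327, 0]) cylinder(h = 394, r = 20);
  translate([331, 327, 0]) cylinder(h = 394, r = 20);
}
translate([1887, 221, 0]) {
  translate([0, 0, 394]) cube([351, 347, 39]);
  translate([20, 20, 0]) cylinder(h = 394, r = 20);
  translate([331, 20, 0]) cylinder(h = 394, r = 20);
  translate([20, 327, 0]) cylinder(h = 394, r = 20);
  translate([331, 327, 0]) cylinder(h = 394, r = 20);
}
translate([0, 0, 690]) {
  cube([55, 37, 2082]);
  translate([328, 0, 0]) cube([55, 37, 2082]);
  translate([55, 0, 302]) cube([273, 37, 21]);
  translate([55, 0, 604]) cube([273, 37, 21]);
  translate([55, 0, 906]) cube([273, 37, 21]);
  translate([55, 0, 1208]) cube([273, 37, 21]);
  translate([55, 0, 1510]) cube([273, 37, 21]);
  translate([55, 0, 1812]) cube([273, 37, 21]);
}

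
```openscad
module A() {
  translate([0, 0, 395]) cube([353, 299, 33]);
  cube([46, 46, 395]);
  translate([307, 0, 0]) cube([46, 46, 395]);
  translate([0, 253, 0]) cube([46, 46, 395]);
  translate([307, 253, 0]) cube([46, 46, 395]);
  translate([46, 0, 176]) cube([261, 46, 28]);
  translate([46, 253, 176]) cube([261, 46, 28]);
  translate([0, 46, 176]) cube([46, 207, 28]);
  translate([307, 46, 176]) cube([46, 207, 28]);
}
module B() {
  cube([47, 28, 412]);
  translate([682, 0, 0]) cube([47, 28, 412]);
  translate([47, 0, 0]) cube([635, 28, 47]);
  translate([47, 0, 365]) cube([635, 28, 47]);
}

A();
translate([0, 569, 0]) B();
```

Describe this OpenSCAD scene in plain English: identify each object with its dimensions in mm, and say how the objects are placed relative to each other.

A is a four-legged stool. The seat is a 353×299×33 mm slab whose top surface is at z = 428 mm; four square legs, each 46×46 mm in cross-section, run from the floor (z = 0) to the underside of the seat, each flush with a corner of the seat. Four stretchers, 46 mm wide and 28 mm tall, connect adjacent legs with their undersides at z = 176 mm, each running between the inner faces of the legs it joins and aligned with the legs' outer faces on the other axis.

B is a picture frame with a 635×318 mm rectangular opening (x by z) and a uniform 47 mm border on every side. Frame depth is 28 mm along y. It is built from two vertical stiles running the full outside height and two horizontal rails spanning the gap between the stiles.

The picture frame is on the floor beside the stool on its +y side.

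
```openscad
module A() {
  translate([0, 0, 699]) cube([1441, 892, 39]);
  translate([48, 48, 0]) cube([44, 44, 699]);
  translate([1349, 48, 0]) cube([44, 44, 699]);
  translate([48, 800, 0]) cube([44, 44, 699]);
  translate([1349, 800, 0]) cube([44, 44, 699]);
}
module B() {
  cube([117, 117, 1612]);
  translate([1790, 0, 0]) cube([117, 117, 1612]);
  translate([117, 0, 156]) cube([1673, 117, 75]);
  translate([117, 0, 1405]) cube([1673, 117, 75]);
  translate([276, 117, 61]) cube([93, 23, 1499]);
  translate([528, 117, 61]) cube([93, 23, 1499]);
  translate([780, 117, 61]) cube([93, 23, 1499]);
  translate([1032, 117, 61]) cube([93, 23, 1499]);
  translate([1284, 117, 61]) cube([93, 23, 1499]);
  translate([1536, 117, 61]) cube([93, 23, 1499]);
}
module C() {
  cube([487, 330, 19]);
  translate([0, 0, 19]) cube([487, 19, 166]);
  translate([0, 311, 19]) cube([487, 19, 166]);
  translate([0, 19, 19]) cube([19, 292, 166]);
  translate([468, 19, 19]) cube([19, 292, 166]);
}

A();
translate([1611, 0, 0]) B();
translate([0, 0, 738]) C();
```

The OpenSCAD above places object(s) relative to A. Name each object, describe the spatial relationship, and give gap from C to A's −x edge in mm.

A is a table. B is a fence section. C is an open box. The fence section is on the floor beside the table on its +x side. The open box is on top of the table. The gap from the open box to the table's −x edge is 0 mm.

The open box's min-x is at 0; the table's min-x is 0; gap = 0 mm.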